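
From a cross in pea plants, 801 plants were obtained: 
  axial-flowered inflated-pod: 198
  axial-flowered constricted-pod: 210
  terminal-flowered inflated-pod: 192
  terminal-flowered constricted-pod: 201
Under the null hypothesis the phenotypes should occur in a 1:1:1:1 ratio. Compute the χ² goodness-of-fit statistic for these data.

Expected counts for N = 801 under a 1:1:1:1 ratio (total parts = 4):
  axial-flowered inflated-pod: 801 × 1/4 = 200.25
  axial-flowered constricted-pod: 801 × 1/4 = 200.25
  terminal-flowered inflated-pod: 801 × 1/4 = 200.25
  terminal-flowered constricted-pod: 801 × 1/4 = 200.25
χ² = Σ (O − E)² / E
  axial-flowered inflated-pod: (198 − 200.25)² / 200.25 = 0.0253
  axial-flowered constricted-pod: (210 − 200.25)² / 200.25 = 0.4747
  terminal-flowered inflated-pod: (192 − 200.25)² / 200.25 = 0.3399
  terminal-flowered constricted-pod: (201 − 200.25)² / 200.25 = 0.0028
χ² = 0.0253 + 0.4747 + 0.3399 + 0.0028 = 0.8427 ≈ 0.843

0.843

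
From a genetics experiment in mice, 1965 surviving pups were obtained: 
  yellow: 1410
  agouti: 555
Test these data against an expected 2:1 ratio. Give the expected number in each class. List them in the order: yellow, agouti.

The 2:1 ratio has 3 parts, so with N = 1965 the expected counts are:
  yellow: 1965 × 2/3 = 1310
  agouti: 1965 × 1/3 = 655

1310, 655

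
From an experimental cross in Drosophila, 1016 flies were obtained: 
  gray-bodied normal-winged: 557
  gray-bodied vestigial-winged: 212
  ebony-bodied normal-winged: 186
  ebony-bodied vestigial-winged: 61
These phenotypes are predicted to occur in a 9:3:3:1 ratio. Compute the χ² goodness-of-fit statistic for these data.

Under the 9:3:3:1 hypothesis (Σ ratio = 16, N = 1016):
  gray-bodied normal-winged: 1016 × 9/16 = 571.5
  gray-bodied vestigial-winged: 1016 × 3/16 = 190.5
  ebony-bodied normal-winged: 1016 × 3/16 = 190.5
  ebony-bodied vestigial-winged: 1016 × 1/16 = 63.5
χ² = Σ (O − E)² / E
  gray-bodied normal-winged: (557 − 571.5)² / 571.5 = 0.3679
  gray-bodied vestigial-winged: (212 − 190.5)² / 190.5 = 2.4265
  ebony-bodied normal-winged: (186 − 190.5)² / 190.5 = 0.1063
  ebony-bodied vestigial-winged: (61 − 63.5)² / 63.5 = 0.0984
χ² = 0.3679 + 2.4265 + 0.1063 + 0.0984 = 2.9991 ≈ 2.999

2.999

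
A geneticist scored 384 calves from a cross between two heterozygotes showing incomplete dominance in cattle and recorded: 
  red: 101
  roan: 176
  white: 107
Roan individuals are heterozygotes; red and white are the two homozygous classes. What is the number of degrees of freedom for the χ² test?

With incomplete dominance, a heterozygote × heterozygote cross gives a 1:2:1 phenotypic ratio.
A goodness-of-fit test with 3 phenotype classes has df = 3 − 1 = 2.

2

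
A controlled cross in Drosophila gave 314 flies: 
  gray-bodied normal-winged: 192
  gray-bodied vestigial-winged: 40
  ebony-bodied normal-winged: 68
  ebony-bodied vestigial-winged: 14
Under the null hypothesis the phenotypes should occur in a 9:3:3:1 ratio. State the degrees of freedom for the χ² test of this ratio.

A goodness-of-fit test with 4 phenotype classes has df = 4 − 1 = 3.

3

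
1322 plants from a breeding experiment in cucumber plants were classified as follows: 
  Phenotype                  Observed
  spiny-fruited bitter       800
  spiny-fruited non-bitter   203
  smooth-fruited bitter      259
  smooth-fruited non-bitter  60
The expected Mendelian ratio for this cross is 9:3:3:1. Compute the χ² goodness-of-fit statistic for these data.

19.093

Total ratio parts = 16. Expected numbers out of 1322:
  spiny-fruited bitter: 1322 × 9/16 = 743.625
  spiny-fruited non-bitter: 1322 × 3/16 = 247.875
  smooth-fruited bitter: 1322 × 3/16 = 247.875
  smooth-fruited non-bitter: 1322 × 1/16 = 82.625
χ² = Σ (O − E)² / E
  spiny-fruited bitter: (800 − 743.625)² / 743.625 = 4.2738
  spiny-fruited non-bitter: (203 − 247.875)² / 247.875 = 8.1241
  smooth-fruited bitter: (259 − 247.875)² / 247.875 = 0.4993
  smooth-fruited non-bitter: (60 − 82.625)² / 82.625 = 6.1953
χ² = 4.2738 + 8.1241 + 0.4993 + 6.1953 = 19.0925 ≈ 19.093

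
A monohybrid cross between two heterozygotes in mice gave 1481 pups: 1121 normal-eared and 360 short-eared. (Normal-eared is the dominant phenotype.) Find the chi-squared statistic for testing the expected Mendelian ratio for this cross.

0.378

For a monohybrid cross between heterozygotes with complete dominance, the expected phenotypic ratio is 3:1.
The 3:1 ratio has 4 parts, so with N = 1481 the expected counts are:
  normal-eared: 1481 × 3/4 = 1110.75
  short-eared: 1481 × 1/4 = 370.25
χ² = Σ (O − E)² / E
  normal-eared: (1121 − 1110.75)² / 1110.75 = 0.0946
  short-eared: (360 − 370.25)² / 370.25 = 0.2838
χ² = 0.0946 + 0.2838 = 0.3784 ≈ 0.378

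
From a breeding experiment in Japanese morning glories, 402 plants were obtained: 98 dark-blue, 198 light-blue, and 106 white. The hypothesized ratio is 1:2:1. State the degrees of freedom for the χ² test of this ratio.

A goodness-of-fit test with 3 phenotype classes has df = 3 − 1 = 2.

2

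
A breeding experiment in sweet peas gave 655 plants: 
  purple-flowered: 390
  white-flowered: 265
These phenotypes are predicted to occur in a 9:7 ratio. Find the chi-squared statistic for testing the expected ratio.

Total ratio parts = 16. Expected numbers out of 655:
  purple-flowered: 655 × 9/16 = 368.4375
  white-flowered: 655 × 7/16 = 286.5625
χ² = Σ (O − E)² / E
  purple-flowered: (390 − 368.4375)² / 368.4375 = 1.2619
  white-flowered: (265 − 286.5625)² / 286.5625 = 1.6225
χ² = 1.2619 + 1.6225 = 2.8844 ≈ 2.884

2.884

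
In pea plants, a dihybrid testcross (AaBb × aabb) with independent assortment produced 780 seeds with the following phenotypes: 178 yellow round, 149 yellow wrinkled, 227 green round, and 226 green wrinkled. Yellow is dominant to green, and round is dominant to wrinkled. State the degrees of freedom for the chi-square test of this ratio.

3

A dihybrid testcross with independent assortment gives a 1:1:1:1 ratio.
A goodness-of-fit test with 4 phenotype classes has df = 4 − 1 = 3.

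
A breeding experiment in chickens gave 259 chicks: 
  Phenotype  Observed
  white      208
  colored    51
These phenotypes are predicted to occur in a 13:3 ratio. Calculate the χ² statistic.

The 13:3 ratio has 16 parts, so with N = 259 the expected counts are:
  white: 259 × 13/16 = 210.4375
  colored: 259 × 3/16 = 48.5625
χ² = Σ (O − E)² / E
  white: (208 − 210.4375)² / 210.4375 = 0.0282
  colored: (51 − 48.5625)² / 48.5625 = 0.1223
χ² = 0.0282 + 0.1223 = 0.1505 ≈ 0.151

0.151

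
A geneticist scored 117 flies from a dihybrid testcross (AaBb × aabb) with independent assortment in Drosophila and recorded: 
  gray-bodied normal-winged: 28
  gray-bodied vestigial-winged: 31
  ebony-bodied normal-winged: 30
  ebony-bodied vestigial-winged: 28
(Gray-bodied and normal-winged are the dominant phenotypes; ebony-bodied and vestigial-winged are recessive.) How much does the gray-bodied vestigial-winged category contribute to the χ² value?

0.105

A dihybrid testcross with independent assortment gives a 1:1:1:1 ratio.
The 1:1:1:1 ratio has 4 parts, so with N = 117 the expected counts are:
  gray-bodied normal-winged: 117 × 1/4 = 29.25
  gray-bodied vestigial-winged: 117 × 1/4 = 29.25
  ebony-bodied normal-winged: 117 × 1/4 = 29.25
  ebony-bodied vestigial-winged: 117 × 1/4 = 29.25
Contribution of gray-bodied vestigial-winged: (31 − 29.25)² / 29.25 = 0.1047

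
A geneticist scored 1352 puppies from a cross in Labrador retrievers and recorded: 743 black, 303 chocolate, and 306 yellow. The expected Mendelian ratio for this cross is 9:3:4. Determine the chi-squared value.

Expected counts for N = 1352 under a 9:3:4 ratio (total parts = 16):
  black: 1352 × 9/16 = 760.5
  chocolate: 1352 × 3/16 = 253.5
  yellow: 1352 × 4/16 = 338
χ² = Σ (O − E)² / E
  black: (743 − 760.5)² / 760.5 = 0.4027
  chocolate: (303 − 253.5)² / 253.5 = 9.6657
  yellow: (306 − 338)² / 338 = 3.0296
χ² = 0.4027 + 9.6657 + 3.0296 = 13.098

13.098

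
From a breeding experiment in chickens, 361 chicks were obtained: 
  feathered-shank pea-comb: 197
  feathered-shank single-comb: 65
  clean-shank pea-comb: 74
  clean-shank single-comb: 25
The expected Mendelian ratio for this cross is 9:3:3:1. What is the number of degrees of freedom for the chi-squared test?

3

A goodness-of-fit test with 4 phenotype classes has df = 4 − 1 = 3.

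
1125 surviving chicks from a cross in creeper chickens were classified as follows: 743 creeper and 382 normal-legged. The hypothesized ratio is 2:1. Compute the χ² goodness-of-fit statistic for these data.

The 2:1 ratio has 3 parts, so with N = 1125 the expected counts are:
  creeper: 1125 × 2/3 = 750
  normal-legged: 1125 × 1/3 = 375
χ² = Σ (O − E)² / E
  creeper: (743 − 750)² / 750 = 0.0653
  normal-legged: (382 − 375)² / 375 = 0.1307
χ² = 0.0653 + 0.1307 = 0.196

0.196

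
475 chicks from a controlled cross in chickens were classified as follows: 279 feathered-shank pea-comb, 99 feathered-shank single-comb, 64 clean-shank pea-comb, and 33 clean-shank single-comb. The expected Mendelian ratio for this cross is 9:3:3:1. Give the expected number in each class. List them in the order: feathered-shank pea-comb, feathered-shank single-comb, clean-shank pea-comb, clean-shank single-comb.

267.1875, 89.0625, 89.0625, 29.6875

Total ratio parts = 16. Expected numbers out of 475:
  feathered-shank pea-comb: 475 × 9/16 = 267.1875
  feathered-shank single-comb: 475 × 3/16 = 89.0625
  clean-shank pea-comb: 475 × 3/16 = 89.0625
  clean-shank single-comb: 475 × 1/16 = 29.6875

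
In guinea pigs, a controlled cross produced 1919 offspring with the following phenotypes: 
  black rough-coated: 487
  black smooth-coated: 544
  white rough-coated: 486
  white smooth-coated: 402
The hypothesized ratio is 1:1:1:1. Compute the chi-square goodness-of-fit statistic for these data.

21.396

Under the 1:1:1:1 hypothesis (Σ ratio = 4, N = 1919):
  black rough-coated: 1919 × 1/4 = 479.75
  black smooth-coated: 1919 × 1/4 = 479.75
  white rough-coated: 1919 × 1/4 = 479.75
  white smooth-coated: 1919 × 1/4 = 479.75
χ² = Σ (O − E)² / E
  black rough-coated: (487 − 479.75)² / 479.75 = 0.1096
  black smooth-coated: (544 − 479.75)² / 479.75 = 8.6046
  white rough-coated: (486 − 479.75)² / 479.75 = 0.0814
  white smooth-coated: (402 − 479.75)² / 479.75 = 12.6004
χ² = 0.1096 + 8.6046 + 0.0814 + 12.6004 = 21.396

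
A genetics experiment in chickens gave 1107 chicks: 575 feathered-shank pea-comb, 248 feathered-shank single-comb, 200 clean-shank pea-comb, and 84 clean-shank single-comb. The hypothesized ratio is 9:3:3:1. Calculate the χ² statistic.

Expected counts for N = 1107 under a 9:3:3:1 ratio (total parts = 16):
  feathered-shank pea-comb: 1107 × 9/16 = 622.6875
  feathered-shank single-comb: 1107 × 3/16 = 207.5625
  clean-shank pea-comb: 1107 × 3/16 = 207.5625
  clean-shank single-comb: 1107 × 1/16 = 69.1875
χ² = Σ (O − E)² / E
  feathered-shank pea-comb: (575 − 622.6875)² / 622.6875 = 3.6521
  feathered-shank single-comb: (248 − 207.5625)² / 207.5625 = 7.8781
  clean-shank pea-comb: (200 − 207.5625)² / 207.5625 = 0.2755
  clean-shank single-comb: (84 − 69.1875)² / 69.1875 = 3.1712
χ² = 3.6521 + 7.8781 + 0.2755 + 3.1712 = 14.9769 ≈ 14.977

14.977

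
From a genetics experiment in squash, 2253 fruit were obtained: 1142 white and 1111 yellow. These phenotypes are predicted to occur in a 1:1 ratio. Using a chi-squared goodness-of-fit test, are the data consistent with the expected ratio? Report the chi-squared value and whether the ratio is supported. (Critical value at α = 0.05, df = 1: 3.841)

Under the 1:1 hypothesis (Σ ratio = 2, N = 2253):
  white: 2253 × 1/2 = 1126.5
  yellow: 2253 × 1/2 = 1126.5
χ² = Σ (O − E)² / E
  white: (1142 − 1126.5)² / 1126.5 = 0.2133
  yellow: (1111 − 1126.5)² / 1126.5 = 0.2133
χ² = 0.2133 + 0.2133 = 0.4266 ≈ 0.427
Degrees of freedom = 2 − 1 = 1; critical value at α = 0.05 is 3.841.
Since 0.427 < 3.841, we fail to reject the null hypothesis — the data are consistent with the 1:1 ratio.

0.427; consistent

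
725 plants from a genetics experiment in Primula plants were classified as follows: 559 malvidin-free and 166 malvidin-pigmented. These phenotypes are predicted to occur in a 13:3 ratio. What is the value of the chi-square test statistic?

Expected counts for N = 725 under a 13:3 ratio (total parts = 16):
  malvidin-free: 725 × 13/16 = 589.0625
  malvidin-pigmented: 725 × 3/16 = 135.9375
χ² = Σ (O − E)² / E
  malvidin-free: (559 − 589.0625)² / 589.0625 = 1.5342
  malvidin-pigmented: (166 − 135.9375)² / 135.9375 = 6.6483
χ² = 1.5342 + 6.6483 = 8.1825 ≈ 8.183

8.183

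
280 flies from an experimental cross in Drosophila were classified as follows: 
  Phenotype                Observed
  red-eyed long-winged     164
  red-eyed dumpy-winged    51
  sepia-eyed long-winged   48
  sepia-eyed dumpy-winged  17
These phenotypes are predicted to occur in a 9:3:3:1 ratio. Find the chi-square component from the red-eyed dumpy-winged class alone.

Total ratio parts = 16. Expected numbers out of 280:
  red-eyed long-winged: 280 × 9/16 = 157.5
  red-eyed dumpy-winged: 280 × 3/16 = 52.5
  sepia-eyed long-winged: 280 × 3/16 = 52.5
  sepia-eyed dumpy-winged: 280 × 1/16 = 17.5
Contribution of red-eyed dumpy-winged: (51 − 52.5)² / 52.5 = 0.0429

0.043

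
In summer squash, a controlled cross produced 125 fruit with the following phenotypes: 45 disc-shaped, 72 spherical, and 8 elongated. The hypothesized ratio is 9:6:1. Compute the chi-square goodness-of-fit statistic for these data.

Expected counts for N = 125 under a 9:6:1 ratio (total parts = 16):
  disc-shaped: 125 × 9/16 = 70.3125
  spherical: 125 × 6/16 = 46.875
  elongated: 125 × 1/16 = 7.8125
χ² = Σ (O − E)² / E
  disc-shaped: (45 − 70.3125)² / 70.3125 = 9.1125
  spherical: (72 − 46.875)² / 46.875 = 13.4670
  elongated: (8 − 7.8125)² / 7.8125 = 0.0045
χ² = 9.1125 + 13.4670 + 0.0045 = 22.584

22.584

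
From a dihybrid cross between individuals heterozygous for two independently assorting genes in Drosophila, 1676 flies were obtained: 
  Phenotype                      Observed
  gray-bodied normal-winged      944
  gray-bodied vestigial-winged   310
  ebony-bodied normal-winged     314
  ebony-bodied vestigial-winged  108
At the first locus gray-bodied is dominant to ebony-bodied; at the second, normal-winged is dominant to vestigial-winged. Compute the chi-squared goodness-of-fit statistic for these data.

A dihybrid F₂ with independent assortment and complete dominance at both loci gives a 9:3:3:1 phenotypic ratio.
Expected counts for N = 1676 under a 9:3:3:1 ratio (total parts = 16):
  gray-bodied normal-winged: 1676 × 9/16 = 942.75
  gray-bodied vestigial-winged: 1676 × 3/16 = 314.25
  ebony-bodied normal-winged: 1676 × 3/16 = 314.25
  ebony-bodied vestigial-winged: 1676 × 1/16 = 104.75
χ² = Σ (O − E)² / E
  gray-bodied normal-winged: (944 − 942.75)² / 942.75 = 0.0017
  gray-bodied vestigial-winged: (310 − 314.25)² / 314.25 = 0.0575
  ebony-bodied normal-winged: (314 − 314.25)² / 314.25 = 0.0002
  ebony-bodied vestigial-winged: (108 − 104.75)² / 104.75 = 0.1008
χ² = 0.0017 + 0.0575 + 0.0002 + 0.1008 = 0.1602 ≈ 0.160

0.160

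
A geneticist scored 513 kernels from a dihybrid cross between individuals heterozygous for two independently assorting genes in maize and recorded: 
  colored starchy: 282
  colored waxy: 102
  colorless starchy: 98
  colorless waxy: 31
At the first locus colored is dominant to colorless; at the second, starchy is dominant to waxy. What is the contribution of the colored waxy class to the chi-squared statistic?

A dihybrid F₂ with independent assortment and complete dominance at both loci gives a 9:3:3:1 phenotypic ratio.
The 9:3:3:1 ratio has 16 parts, so with N = 513 the expected counts are:
  colored starchy: 513 × 9/16 = 288.5625
  colored waxy: 513 × 3/16 = 96.1875
  colorless starchy: 513 × 3/16 = 96.1875
  colorless waxy: 513 × 1/16 = 32.0625
Contribution of colored waxy: (102 − 96.1875)² / 96.1875 = 0.3512

0.351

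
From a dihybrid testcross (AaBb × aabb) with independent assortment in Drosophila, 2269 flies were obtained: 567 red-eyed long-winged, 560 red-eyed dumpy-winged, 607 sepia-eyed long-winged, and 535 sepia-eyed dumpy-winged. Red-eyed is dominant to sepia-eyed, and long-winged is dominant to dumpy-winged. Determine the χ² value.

4.712

A dihybrid testcross with independent assortment gives a 1:1:1:1 ratio.
Expected counts for N = 2269 under a 1:1:1:1 ratio (total parts = 4):
  red-eyed long-winged: 2269 × 1/4 = 567.25
  red-eyed dumpy-winged: 2269 × 1/4 = 567.25
  sepia-eyed long-winged: 2269 × 1/4 = 567.25
  sepia-eyed dumpy-winged: 2269 × 1/4 = 567.25
χ² = Σ (O − E)² / E
  red-eyed long-winged: (567 − 567.25)² / 567.25 = 0.0001
  red-eyed dumpy-winged: (560 − 567.25)² / 567.25 = 0.0927
  sepia-eyed long-winged: (607 − 567.25)² / 567.25 = 2.7855
  sepia-eyed dumpy-winged: (535 − 567.25)² / 567.25 = 1.8335
χ² = 0.0001 + 0.0927 + 2.7855 + 1.8335 = 4.7118 ≈ 4.712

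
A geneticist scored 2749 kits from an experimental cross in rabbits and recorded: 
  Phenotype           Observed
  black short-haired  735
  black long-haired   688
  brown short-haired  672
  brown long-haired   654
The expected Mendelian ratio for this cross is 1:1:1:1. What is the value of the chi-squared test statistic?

Under the 1:1:1:1 hypothesis (Σ ratio = 4, N = 2749):
  black short-haired: 2749 × 1/4 = 687.25
  black long-haired: 2749 × 1/4 = 687.25
  brown short-haired: 2749 × 1/4 = 687.25
  brown long-haired: 2749 × 1/4 = 687.25
χ² = Σ (O − E)² / E
  black short-haired: (735 − 687.25)² / 687.25 = 3.3177
  black long-haired: (688 − 687.25)² / 687.25 = 0.0008
  brown short-haired: (672 − 687.25)² / 687.25 = 0.3384
  brown long-haired: (654 − 687.25)² / 687.25 = 1.6087
χ² = 3.3177 + 0.0008 + 0.3384 + 1.6087 = 5.2656 ≈ 5.266

5.266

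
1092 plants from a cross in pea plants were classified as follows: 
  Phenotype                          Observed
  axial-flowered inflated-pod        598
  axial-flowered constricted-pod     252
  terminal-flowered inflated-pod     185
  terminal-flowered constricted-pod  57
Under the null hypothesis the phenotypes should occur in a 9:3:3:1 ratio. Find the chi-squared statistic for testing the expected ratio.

Under the 9:3:3:1 hypothesis (Σ ratio = 16, N = 1092):
  axial-flowered inflated-pod: 1092 × 9/16 = 614.25
  axial-flowered constricted-pod: 1092 × 3/16 = 204.75
  terminal-flowered inflated-pod: 1092 × 3/16 = 204.75
  terminal-flowered constricted-pod: 1092 × 1/16 = 68.25
χ² = Σ (O − E)² / E
  axial-flowered inflated-pod: (598 − 614.25)² / 614.25 = 0.4299
  axial-flowered constricted-pod: (252 − 204.75)² / 204.75 = 10.9038
  terminal-flowered inflated-pod: (185 − 204.75)² / 204.75 = 1.9051
  terminal-flowered constricted-pod: (57 − 68.25)² / 68.25 = 1.8544
χ² = 0.4299 + 10.9038 + 1.9051 + 1.8544 = 15.0932 ≈ 15.093

15.093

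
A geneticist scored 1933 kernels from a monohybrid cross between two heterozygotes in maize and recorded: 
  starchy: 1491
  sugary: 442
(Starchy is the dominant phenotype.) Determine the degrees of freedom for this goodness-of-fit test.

1

For a monohybrid cross between heterozygotes with complete dominance, the expected phenotypic ratio is 3:1.
A goodness-of-fit test with 2 phenotype classes has df = 2 − 1 = 1.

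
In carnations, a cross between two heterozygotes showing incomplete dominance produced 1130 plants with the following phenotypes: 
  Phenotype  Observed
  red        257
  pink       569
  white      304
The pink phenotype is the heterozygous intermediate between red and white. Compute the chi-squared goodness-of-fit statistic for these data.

3.966

With incomplete dominance, a heterozygote × heterozygote cross gives a 1:2:1 phenotypic ratio.
Under the 1:2:1 hypothesis (Σ ratio = 4, N = 1130):
  red: 1130 × 1/4 = 282.5
  pink: 1130 × 2/4 = 565
  white: 1130 × 1/4 = 282.5
χ² = Σ (O − E)² / E
  red: (257 − 282.5)² / 282.5 = 2.3018
  pink: (569 − 565)² / 565 = 0.0283
  white: (304 − 282.5)² / 282.5 = 1.6363
χ² = 2.3018 + 0.0283 + 1.6363 = 3.9664 ≈ 3.966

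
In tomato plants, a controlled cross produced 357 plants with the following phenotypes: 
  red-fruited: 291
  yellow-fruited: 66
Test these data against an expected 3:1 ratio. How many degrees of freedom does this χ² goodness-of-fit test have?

A goodness-of-fit test with 2 phenotype classes has df = 2 − 1 = 1.

1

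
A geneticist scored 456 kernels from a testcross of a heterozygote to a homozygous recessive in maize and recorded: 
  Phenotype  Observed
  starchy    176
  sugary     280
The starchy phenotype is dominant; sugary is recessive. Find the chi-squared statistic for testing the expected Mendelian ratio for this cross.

23.719

A testcross of a heterozygote (Aa × aa) gives a 1:1 phenotypic ratio.
Under the 1:1 hypothesis (Σ ratio = 2, N = 456):
  starchy: 456 × 1/2 = 228
  sugary: 456 × 1/2 = 228
χ² = Σ (O − E)² / E
  starchy: (176 − 228)² / 228 = 11.8596
  sugary: (280 − 228)² / 228 = 11.8596
χ² = 11.8596 + 11.8596 = 23.7192 ≈ 23.719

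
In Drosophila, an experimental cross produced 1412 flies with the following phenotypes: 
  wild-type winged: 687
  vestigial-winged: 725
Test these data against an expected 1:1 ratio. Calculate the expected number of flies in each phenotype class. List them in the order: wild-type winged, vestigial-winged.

Expected counts for N = 1412 under a 1:1 ratio (total parts = 2):
  wild-type winged: 1412 × 1/2 = 706
  vestigial-winged: 1412 × 1/2 = 706

706, 706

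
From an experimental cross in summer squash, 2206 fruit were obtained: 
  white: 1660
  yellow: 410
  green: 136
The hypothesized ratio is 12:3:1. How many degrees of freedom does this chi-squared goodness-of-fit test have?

2

A goodness-of-fit test with 3 phenotype classes has df = 3 − 1 = 2.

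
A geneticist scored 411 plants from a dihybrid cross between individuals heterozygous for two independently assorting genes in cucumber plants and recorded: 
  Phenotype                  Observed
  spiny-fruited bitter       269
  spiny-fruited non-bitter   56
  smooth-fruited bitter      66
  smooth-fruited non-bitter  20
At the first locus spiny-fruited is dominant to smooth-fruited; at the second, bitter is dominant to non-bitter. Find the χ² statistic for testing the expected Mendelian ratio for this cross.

14.789

A dihybrid F₂ with independent assortment and complete dominance at both loci gives a 9:3:3:1 phenotypic ratio.
The 9:3:3:1 ratio has 16 parts, so with N = 411 the expected counts are:
  spiny-fruited bitter: 411 × 9/16 = 231.1875
  spiny-fruited non-bitter: 411 × 3/16 = 77.0625
  smooth-fruited bitter: 411 × 3/16 = 77.0625
  smooth-fruited non-bitter: 411 × 1/16 = 25.6875
χ² = Σ (O − E)² / E
  spiny-fruited bitter: (269 − 231.1875)² / 231.1875 = 6.1845
  spiny-fruited non-bitter: (56 − 77.0625)² / 77.0625 = 5.7567
  smooth-fruited bitter: (66 − 77.0625)² / 77.0625 = 1.5880
  smooth-fruited non-bitter: (20 − 25.6875)² / 25.6875 = 1.2593
χ² = 6.1845 + 5.7567 + 1.5880 + 1.2593 = 14.7885 ≈ 14.789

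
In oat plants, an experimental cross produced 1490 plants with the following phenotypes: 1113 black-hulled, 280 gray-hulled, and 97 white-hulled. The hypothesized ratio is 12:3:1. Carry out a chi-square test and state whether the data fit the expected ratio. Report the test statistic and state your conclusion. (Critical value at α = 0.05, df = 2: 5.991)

0.181; consistent

The 12:3:1 ratio has 16 parts, so with N = 1490 the expected counts are:
  black-hulled: 1490 × 12/16 = 1117.5
  gray-hulled: 1490 × 3/16 = 279.375
  white-hulled: 1490 × 1/16 = 93.125
χ² = Σ (O − E)² / E
  black-hulled: (1113 − 1117.5)² / 1117.5 = 0.0181
  gray-hulled: (280 − 279.375)² / 279.375 = 0.0014
  white-hulled: (97 − 93.125)² / 93.125 = 0.1612
χ² = 0.0181 + 0.0014 + 0.1612 = 0.1807 ≈ 0.181
Degrees of freedom = 3 − 1 = 2; critical value at α = 0.05 is 5.991.
Since 0.181 < 5.991, we fail to reject the null hypothesis — the data are consistent with the 12:3:1 ratio.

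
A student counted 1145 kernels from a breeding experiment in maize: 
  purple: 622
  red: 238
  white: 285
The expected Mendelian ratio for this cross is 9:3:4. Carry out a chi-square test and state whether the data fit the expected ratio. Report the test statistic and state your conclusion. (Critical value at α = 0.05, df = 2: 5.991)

3.293; consistent

Expected counts for N = 1145 under a 9:3:4 ratio (total parts = 16):
  purple: 1145 × 9/16 = 644.0625
  red: 1145 × 3/16 = 214.6875
  white: 1145 × 4/16 = 286.25
χ² = Σ (O − E)² / E
  purple: (622 − 644.0625)² / 644.0625 = 0.7558
  red: (238 − 214.6875)² / 214.6875 = 2.5315
  white: (285 − 286.25)² / 286.25 = 0.0055
χ² = 0.7558 + 2.5315 + 0.0055 = 3.2928 ≈ 3.293
Degrees of freedom = 3 − 1 = 2; critical value at α = 0.05 is 5.991.
Since 3.293 < 5.991, we fail to reject the null hypothesis — the data are consistent with the 9:3:4 ratio.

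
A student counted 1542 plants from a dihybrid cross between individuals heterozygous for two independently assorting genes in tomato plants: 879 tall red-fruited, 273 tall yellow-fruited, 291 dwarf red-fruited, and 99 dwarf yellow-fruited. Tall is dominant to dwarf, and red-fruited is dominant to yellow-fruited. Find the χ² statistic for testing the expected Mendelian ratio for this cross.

A dihybrid F₂ with independent assortment and complete dominance at both loci gives a 9:3:3:1 phenotypic ratio.
Total ratio parts = 16. Expected numbers out of 1542:
  tall red-fruited: 1542 × 9/16 = 867.375
  tall yellow-fruited: 1542 × 3/16 = 289.125
  dwarf red-fruited: 1542 × 3/16 = 289.125
  dwarf yellow-fruited: 1542 × 1/16 = 96.375
χ² = Σ (O − E)² / E
  tall red-fruited: (879 − 867.375)² / 867.375 = 0.1558
  tall yellow-fruited: (273 − 289.125)² / 289.125 = 0.8993
  dwarf red-fruited: (291 − 289.125)² / 289.125 = 0.0122
  dwarf yellow-fruited: (99 − 96.375)² / 96.375 = 0.0715
χ² = 0.1558 + 0.8993 + 0.0122 + 0.0715 = 1.1388 ≈ 1.139

1.139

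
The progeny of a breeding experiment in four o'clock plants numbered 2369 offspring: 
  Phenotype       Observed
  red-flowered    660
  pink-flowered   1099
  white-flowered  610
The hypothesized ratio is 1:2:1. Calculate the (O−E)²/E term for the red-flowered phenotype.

Expected counts for N = 2369 under a 1:2:1 ratio (total parts = 4):
  red-flowered: 2369 × 1/4 = 592.25
  pink-flowered: 2369 × 2/4 = 1184.5
  white-flowered: 2369 × 1/4 = 592.25
Contribution of red-flowered: (660 − 592.25)² / 592.25 = 7.7502

7.750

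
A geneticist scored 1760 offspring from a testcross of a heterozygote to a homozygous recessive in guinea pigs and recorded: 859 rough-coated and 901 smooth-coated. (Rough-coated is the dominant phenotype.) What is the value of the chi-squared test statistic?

1.002

A testcross of a heterozygote (Aa × aa) gives a 1:1 phenotypic ratio.
Total ratio parts = 2. Expected numbers out of 1760:
  rough-coated: 1760 × 1/2 = 880
  smooth-coated: 1760 × 1/2 = 880
χ² = Σ (O − E)² / E
  rough-coated: (859 − 880)² / 880 = 0.5011
  smooth-coated: (901 − 880)² / 880 = 0.5011
χ² = 0.5011 + 0.5011 = 1.0022 ≈ 1.002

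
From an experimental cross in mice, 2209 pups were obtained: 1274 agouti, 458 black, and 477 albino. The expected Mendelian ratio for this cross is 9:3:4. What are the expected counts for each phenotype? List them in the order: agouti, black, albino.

Total ratio parts = 16. Expected numbers out of 2209:
  agouti: 2209 × 9/16 = 1242.5625
  black: 2209 × 3/16 = 414.1875
  albino: 2209 × 4/16 = 552.25

1242.5625, 414.1875, 552.25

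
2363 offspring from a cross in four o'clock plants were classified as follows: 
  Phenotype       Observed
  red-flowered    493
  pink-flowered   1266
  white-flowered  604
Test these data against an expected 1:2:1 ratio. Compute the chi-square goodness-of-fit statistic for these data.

22.515

Under the 1:2:1 hypothesis (Σ ratio = 4, N = 2363):
  red-flowered: 2363 × 1/4 = 590.75
  pink-flowered: 2363 × 2/4 = 1181.5
  white-flowered: 2363 × 1/4 = 590.75
χ² = Σ (O − E)² / E
  red-flowered: (493 − 590.75)² / 590.75 = 16.1745
  pink-flowered: (1266 − 1181.5)² / 1181.5 = 6.0434
  white-flowered: (604 − 590.75)² / 590.75 = 0.2972
χ² = 16.1745 + 6.0434 + 0.2972 = 22.5151 ≈ 22.515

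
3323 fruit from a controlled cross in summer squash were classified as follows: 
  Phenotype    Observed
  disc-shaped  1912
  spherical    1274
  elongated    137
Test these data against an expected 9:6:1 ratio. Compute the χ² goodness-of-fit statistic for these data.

25.663

Under the 9:6:1 hypothesis (Σ ratio = 16, N = 3323):
  disc-shaped: 3323 × 9/16 = 1869.1875
  spherical: 3323 × 6/16 = 1246.125
  elongated: 3323 × 1/16 = 207.6875
χ² = Σ (O − E)² / E
  disc-shaped: (1912 − 1869.1875)² / 1869.1875 = 0.9806
  spherical: (1274 − 1246.125)² / 1246.125 = 0.6235
  elongated: (137 − 207.6875)² / 207.6875 = 24.0589
χ² = 0.9806 + 0.6235 + 24.0589 = 25.663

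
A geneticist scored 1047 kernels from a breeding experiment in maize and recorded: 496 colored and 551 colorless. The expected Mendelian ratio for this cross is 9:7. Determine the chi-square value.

Expected counts for N = 1047 under a 9:7 ratio (total parts = 16):
  colored: 1047 × 9/16 = 588.9375
  colorless: 1047 × 7/16 = 458.0625
χ² = Σ (O − E)² / E
  colored: (496 − 588.9375)² / 588.9375 = 14.6660
  colorless: (551 − 458.0625)² / 458.0625 = 18.8563
χ² = 14.6660 + 18.8563 = 33.5223 ≈ 33.522

33.522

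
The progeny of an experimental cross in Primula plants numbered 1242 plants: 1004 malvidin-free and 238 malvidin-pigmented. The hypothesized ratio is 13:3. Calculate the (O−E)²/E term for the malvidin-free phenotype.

Expected counts for N = 1242 under a 13:3 ratio (total parts = 16):
  malvidin-free: 1242 × 13/16 = 1009.125
  malvidin-pigmented: 1242 × 3/16 = 232.875
Contribution of malvidin-free: (1004 − 1009.125)² / 1009.125 = 0.0260

0.026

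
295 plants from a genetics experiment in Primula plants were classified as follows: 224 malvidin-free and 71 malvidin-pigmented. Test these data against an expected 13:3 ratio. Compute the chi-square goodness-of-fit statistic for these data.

The 13:3 ratio has 16 parts, so with N = 295 the expected counts are:
  malvidin-free: 295 × 13/16 = 239.6875
  malvidin-pigmented: 295 × 3/16 = 55.3125
χ² = Σ (O − E)² / E
  malvidin-free: (224 − 239.6875)² / 239.6875 = 1.0267
  malvidin-pigmented: (71 − 55.3125)² / 55.3125 = 4.4492
χ² = 1.0267 + 4.4492 = 5.4759 ≈ 5.476

5.476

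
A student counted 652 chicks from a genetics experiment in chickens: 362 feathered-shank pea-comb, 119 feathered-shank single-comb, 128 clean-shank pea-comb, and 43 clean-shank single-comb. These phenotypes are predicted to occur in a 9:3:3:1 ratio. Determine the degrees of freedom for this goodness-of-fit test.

3

A goodness-of-fit test with 4 phenotype classes has df = 4 − 1 = 3.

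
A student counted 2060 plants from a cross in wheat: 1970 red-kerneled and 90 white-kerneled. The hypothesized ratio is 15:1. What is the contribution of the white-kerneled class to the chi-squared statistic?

The 15:1 ratio has 16 parts, so with N = 2060 the expected counts are:
  red-kerneled: 2060 × 15/16 = 1931.25
  white-kerneled: 2060 × 1/16 = 128.75
Contribution of white-kerneled: (90 − 128.75)² / 128.75 = 11.6626

11.663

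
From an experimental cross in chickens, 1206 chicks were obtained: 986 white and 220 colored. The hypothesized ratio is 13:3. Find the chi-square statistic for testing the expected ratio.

0.204

The 13:3 ratio has 16 parts, so with N = 1206 the expected counts are:
  white: 1206 × 13/16 = 979.875
  colored: 1206 × 3/16 = 226.125
χ² = Σ (O − E)² / E
  white: (986 − 979.875)² / 979.875 = 0.0383
  colored: (220 − 226.125)² / 226.125 = 0.1659
χ² = 0.0383 + 0.1659 = 0.2042 ≈ 0.204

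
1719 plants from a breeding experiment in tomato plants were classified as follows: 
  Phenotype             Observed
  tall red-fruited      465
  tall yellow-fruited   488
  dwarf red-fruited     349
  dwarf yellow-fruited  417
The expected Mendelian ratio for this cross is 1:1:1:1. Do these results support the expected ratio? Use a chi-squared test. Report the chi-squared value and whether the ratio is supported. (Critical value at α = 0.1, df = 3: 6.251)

Expected counts for N = 1719 under a 1:1:1:1 ratio (total parts = 4):
  tall red-fruited: 1719 × 1/4 = 429.75
  tall yellow-fruited: 1719 × 1/4 = 429.75
  dwarf red-fruited: 1719 × 1/4 = 429.75
  dwarf yellow-fruited: 1719 × 1/4 = 429.75
χ² = Σ (O − E)² / E
  tall red-fruited: (465 − 429.75)² / 429.75 = 2.8914
  tall yellow-fruited: (488 − 429.75)² / 429.75 = 7.8954
  dwarf red-fruited: (349 − 429.75)² / 429.75 = 15.1729
  dwarf yellow-fruited: (417 − 429.75)² / 429.75 = 0.3783
χ² = 2.8914 + 7.8954 + 15.1729 + 0.3783 = 26.338
Degrees of freedom = 4 − 1 = 3; critical value at α = 0.1 is 6.251.
Since 26.338 > 6.251, we reject the null hypothesis — the data do not fit the 1:1:1:1 ratio.

26.338; not consistent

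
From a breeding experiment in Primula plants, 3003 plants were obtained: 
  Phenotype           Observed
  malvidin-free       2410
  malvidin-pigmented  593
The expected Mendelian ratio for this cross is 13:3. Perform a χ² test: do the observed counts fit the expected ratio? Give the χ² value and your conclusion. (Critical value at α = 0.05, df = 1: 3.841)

Expected counts for N = 3003 under a 13:3 ratio (total parts = 16):
  malvidin-free: 3003 × 13/16 = 2439.9375
  malvidin-pigmented: 3003 × 3/16 = 563.0625
χ² = Σ (O − E)² / E
  malvidin-free: (2410 − 2439.9375)² / 2439.9375 = 0.3673
  malvidin-pigmented: (593 − 563.0625)² / 563.0625 = 1.5917
χ² = 0.3673 + 1.5917 = 1.959
Degrees of freedom = 2 − 1 = 1; critical value at α = 0.05 is 3.841.
Since 1.959 < 3.841, we fail to reject the null hypothesis — the data are consistent with the 13:3 ratio.

1.959; consistent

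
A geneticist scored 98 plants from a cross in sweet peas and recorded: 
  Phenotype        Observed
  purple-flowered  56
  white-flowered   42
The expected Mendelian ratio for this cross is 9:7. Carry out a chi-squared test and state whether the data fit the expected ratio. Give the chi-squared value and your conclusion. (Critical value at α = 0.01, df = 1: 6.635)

Expected counts for N = 98 under a 9:7 ratio (total parts = 16):
  purple-flowered: 98 × 9/16 = 55.125
  white-flowered: 98 × 7/16 = 42.875
χ² = Σ (O − E)² / E
  purple-flowered: (56 − 55.125)² / 55.125 = 0.0139
  white-flowered: (42 − 42.875)² / 42.875 = 0.0179
χ² = 0.0139 + 0.0179 = 0.0318 ≈ 0.032
Degrees of freedom = 2 − 1 = 1; critical value at α = 0.01 is 6.635.
Since 0.032 < 6.635, we fail to reject the null hypothesis — the data are consistent with the 9:7 ratio.

0.032; consistent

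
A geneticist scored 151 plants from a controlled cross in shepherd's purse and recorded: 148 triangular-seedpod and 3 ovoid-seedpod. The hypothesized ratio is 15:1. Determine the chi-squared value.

4.684

Expected counts for N = 151 under a 15:1 ratio (total parts = 16):
  triangular-seedpod: 151 × 15/16 = 141.5625
  ovoid-seedpod: 151 × 1/16 = 9.4375
χ² = Σ (O − E)² / E
  triangular-seedpod: (148 − 141.5625)² / 141.5625 = 0.2927
  ovoid-seedpod: (3 − 9.4375)² / 9.4375 = 4.3911
χ² = 0.2927 + 4.3911 = 4.6838 ≈ 4.684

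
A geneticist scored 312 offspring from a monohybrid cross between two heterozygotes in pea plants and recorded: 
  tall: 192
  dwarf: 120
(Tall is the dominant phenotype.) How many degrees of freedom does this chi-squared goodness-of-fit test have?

For a monohybrid cross between heterozygotes with complete dominance, the expected phenotypic ratio is 3:1.
A goodness-of-fit test with 2 phenotype classes has df = 2 − 1 = 1.

1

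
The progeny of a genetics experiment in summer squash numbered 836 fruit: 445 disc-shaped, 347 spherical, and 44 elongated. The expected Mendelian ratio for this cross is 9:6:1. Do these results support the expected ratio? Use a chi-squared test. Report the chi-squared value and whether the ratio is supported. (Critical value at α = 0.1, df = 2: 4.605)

6.238; not consistent

Total ratio parts = 16. Expected numbers out of 836:
  disc-shaped: 836 × 9/16 = 470.25
  spherical: 836 × 6/16 = 313.5
  elongated: 836 × 1/16 = 52.25
χ² = Σ (O − E)² / E
  disc-shaped: (445 − 470.25)² / 470.25 = 1.3558
  spherical: (347 − 313.5)² / 313.5 = 3.5797
  elongated: (44 − 52.25)² / 52.25 = 1.3026
χ² = 1.3558 + 3.5797 + 1.3026 = 6.2381 ≈ 6.238
Degrees of freedom = 3 − 1 = 2; critical value at α = 0.1 is 4.605.
Since 6.238 > 4.605, we reject the null hypothesis — the data do not fit the 9:6:1 ratio.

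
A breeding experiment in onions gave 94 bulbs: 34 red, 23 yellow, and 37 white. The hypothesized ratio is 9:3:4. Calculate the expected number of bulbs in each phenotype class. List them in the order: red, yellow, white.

52.875, 17.625, 23.5

The 9:3:4 ratio has 16 parts, so with N = 94 the expected counts are:
  red: 94 × 9/16 = 52.875
  yellow: 94 × 3/16 = 17.625
  white: 94 × 4/16 = 23.5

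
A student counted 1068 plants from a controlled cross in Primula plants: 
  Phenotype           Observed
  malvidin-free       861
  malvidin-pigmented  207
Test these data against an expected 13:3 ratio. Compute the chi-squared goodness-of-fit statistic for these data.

Under the 13:3 hypothesis (Σ ratio = 16, N = 1068):
  malvidin-free: 1068 × 13/16 = 867.75
  malvidin-pigmented: 1068 × 3/16 = 200.25
χ² = Σ (O − E)² / E
  malvidin-free: (861 − 867.75)² / 867.75 = 0.0525
  malvidin-pigmented: (207 − 200.25)² / 200.25 = 0.2275
χ² = 0.0525 + 0.2275 = 0.280

0.280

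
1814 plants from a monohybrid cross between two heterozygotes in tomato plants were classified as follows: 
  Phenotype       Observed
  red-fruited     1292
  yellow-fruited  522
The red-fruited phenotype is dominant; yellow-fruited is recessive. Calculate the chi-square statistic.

For a monohybrid cross between heterozygotes with complete dominance, the expected phenotypic ratio is 3:1.
Expected counts for N = 1814 under a 3:1 ratio (total parts = 4):
  red-fruited: 1814 × 3/4 = 1360.5
  yellow-fruited: 1814 × 1/4 = 453.5
χ² = Σ (O − E)² / E
  red-fruited: (1292 − 1360.5)² / 1360.5 = 3.4489
  yellow-fruited: (522 − 453.5)² / 453.5 = 10.3467
χ² = 3.4489 + 10.3467 = 13.7956 ≈ 13.796

13.796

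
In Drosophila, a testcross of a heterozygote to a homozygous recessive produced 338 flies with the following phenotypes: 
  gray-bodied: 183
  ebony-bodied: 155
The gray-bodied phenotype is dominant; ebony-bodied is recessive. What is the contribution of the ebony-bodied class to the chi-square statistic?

A testcross of a heterozygote (Aa × aa) gives a 1:1 phenotypic ratio.
The 1:1 ratio has 2 parts, so with N = 338 the expected counts are:
  gray-bodied: 338 × 1/2 = 169
  ebony-bodied: 338 × 1/2 = 169
Contribution of ebony-bodied: (155 − 169)² / 169 = 1.1598

1.160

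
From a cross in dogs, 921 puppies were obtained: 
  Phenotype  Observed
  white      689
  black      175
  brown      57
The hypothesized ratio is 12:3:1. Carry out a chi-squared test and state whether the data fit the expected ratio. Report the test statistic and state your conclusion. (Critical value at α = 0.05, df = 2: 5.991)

0.041; consistent

The 12:3:1 ratio has 16 parts, so with N = 921 the expected counts are:
  white: 921 × 12/16 = 690.75
  black: 921 × 3/16 = 172.6875
  brown: 921 × 1/16 = 57.5625
χ² = Σ (O − E)² / E
  white: (689 − 690.75)² / 690.75 = 0.0044
  black: (175 − 172.6875)² / 172.6875 = 0.0310
  brown: (57 − 57.5625)² / 57.5625 = 0.0055
χ² = 0.0044 + 0.0310 + 0.0055 = 0.0409 ≈ 0.041
Degrees of freedom = 3 − 1 = 2; critical value at α = 0.05 is 5.991.
Since 0.041 < 5.991, we fail to reject the null hypothesis — the data are consistent with the 12:3:1 ratio.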